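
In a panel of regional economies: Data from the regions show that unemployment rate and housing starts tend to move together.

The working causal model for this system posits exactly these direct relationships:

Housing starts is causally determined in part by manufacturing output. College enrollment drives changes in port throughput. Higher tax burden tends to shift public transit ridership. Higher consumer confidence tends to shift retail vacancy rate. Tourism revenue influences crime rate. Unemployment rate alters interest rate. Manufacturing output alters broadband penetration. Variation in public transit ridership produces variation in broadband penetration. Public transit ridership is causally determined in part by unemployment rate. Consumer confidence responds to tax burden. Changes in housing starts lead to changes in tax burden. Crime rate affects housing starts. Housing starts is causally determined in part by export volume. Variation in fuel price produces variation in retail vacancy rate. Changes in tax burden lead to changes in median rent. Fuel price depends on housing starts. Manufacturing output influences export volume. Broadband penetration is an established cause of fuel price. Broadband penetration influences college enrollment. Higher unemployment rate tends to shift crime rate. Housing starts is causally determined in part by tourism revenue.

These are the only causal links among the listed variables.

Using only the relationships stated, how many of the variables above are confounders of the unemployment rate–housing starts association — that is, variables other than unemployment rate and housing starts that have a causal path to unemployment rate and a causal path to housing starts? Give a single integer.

0

No listed variable has a causal path to both unemployment rate and housing starts, so there are no common causes.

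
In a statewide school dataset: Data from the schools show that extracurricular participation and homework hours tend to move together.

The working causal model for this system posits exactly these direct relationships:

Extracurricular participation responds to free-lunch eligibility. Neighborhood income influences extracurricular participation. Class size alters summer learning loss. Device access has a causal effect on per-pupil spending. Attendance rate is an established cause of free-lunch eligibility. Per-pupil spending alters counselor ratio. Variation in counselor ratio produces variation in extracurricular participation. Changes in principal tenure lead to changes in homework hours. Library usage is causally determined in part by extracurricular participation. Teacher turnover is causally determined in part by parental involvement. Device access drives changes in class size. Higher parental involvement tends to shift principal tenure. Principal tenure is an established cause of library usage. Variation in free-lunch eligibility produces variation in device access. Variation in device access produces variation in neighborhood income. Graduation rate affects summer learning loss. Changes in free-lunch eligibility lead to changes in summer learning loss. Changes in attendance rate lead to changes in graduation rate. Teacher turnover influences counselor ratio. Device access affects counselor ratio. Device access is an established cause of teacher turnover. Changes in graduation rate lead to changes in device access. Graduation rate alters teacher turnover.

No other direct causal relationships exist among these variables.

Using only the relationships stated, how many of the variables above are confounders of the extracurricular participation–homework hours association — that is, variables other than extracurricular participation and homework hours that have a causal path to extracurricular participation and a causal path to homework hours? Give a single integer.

1

The common causes are: parental involvement (to extracurricular participation via parental involvement → teacher turnover → counselor ratio → extracurricular participation; to homework hours via parental involvement → principal tenure → homework hours).
Every other variable lacks a causal path to at least one of extracurricular participation and homework hours.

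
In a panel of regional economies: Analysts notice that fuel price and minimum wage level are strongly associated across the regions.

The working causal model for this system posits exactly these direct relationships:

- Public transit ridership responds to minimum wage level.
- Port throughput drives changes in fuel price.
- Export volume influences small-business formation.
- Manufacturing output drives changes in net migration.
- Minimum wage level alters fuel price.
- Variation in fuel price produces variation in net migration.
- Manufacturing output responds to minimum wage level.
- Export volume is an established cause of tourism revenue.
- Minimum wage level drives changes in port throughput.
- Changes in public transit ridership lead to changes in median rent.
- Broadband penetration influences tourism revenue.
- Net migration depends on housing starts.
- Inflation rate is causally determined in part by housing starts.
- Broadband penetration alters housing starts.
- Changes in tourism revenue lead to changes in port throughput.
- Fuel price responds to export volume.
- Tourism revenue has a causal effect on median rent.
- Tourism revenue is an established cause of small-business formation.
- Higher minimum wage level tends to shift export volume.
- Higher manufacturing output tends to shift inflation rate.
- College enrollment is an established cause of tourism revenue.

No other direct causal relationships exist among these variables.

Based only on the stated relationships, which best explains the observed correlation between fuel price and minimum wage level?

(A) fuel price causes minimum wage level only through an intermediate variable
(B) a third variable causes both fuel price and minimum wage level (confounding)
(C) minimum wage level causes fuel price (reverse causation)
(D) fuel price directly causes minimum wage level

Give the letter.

C

The stated link runs minimum wage level → fuel price; fuel price has no causal path to minimum wage level. No variable causes both, so confounding is ruled out. The correlation reflects reverse causation.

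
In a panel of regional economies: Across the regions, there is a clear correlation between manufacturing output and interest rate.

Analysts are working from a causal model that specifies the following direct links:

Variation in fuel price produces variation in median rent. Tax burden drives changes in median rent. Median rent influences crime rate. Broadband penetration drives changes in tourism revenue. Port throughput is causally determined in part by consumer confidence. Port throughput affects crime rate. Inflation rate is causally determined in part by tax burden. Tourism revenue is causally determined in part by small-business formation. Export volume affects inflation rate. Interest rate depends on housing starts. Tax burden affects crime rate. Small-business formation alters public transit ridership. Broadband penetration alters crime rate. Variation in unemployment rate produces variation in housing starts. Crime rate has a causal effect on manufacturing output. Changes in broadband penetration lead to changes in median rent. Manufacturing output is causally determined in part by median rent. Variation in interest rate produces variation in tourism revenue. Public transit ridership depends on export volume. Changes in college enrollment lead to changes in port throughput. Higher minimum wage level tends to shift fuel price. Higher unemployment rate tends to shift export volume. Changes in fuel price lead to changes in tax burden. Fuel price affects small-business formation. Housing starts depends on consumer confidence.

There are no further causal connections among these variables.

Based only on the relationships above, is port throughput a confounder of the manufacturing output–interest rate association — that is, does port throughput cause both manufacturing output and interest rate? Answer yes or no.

no

Port throughput has no stated causal path to interest rate. A confounder must cause both variables, so port throughput does not qualify.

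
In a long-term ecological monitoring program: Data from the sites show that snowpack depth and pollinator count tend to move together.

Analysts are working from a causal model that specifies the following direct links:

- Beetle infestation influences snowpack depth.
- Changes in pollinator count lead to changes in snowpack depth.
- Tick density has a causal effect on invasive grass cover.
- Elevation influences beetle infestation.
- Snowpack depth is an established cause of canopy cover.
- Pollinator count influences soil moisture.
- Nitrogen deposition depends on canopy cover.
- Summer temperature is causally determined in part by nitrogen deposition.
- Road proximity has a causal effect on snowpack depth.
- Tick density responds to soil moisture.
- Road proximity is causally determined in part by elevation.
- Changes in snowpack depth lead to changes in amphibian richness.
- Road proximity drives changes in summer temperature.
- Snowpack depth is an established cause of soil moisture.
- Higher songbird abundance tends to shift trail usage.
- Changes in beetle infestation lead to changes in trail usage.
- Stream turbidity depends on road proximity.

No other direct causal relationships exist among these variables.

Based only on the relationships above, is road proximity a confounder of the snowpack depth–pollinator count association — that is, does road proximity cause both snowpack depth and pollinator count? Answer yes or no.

Road proximity has no stated causal path to pollinator count. A confounder must cause both variables, so road proximity does not qualify.

no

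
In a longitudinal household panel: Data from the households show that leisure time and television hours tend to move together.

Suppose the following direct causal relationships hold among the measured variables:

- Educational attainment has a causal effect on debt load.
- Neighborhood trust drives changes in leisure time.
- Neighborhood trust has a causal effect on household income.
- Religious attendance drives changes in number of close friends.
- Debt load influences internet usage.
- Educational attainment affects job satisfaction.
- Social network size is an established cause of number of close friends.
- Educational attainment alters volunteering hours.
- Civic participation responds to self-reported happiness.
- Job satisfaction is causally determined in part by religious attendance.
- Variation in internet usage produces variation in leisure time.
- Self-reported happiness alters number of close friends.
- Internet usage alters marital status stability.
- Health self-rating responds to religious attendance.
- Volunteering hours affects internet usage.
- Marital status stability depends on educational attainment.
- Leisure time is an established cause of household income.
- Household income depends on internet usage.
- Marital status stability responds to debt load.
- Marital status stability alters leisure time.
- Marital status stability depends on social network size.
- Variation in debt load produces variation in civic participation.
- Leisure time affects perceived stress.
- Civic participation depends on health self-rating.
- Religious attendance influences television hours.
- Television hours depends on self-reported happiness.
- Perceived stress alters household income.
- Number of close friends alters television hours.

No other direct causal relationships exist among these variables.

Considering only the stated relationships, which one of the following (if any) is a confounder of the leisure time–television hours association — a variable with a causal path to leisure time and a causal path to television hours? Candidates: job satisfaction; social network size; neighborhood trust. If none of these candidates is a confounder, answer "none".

social network size

Social network size causes leisure time (social network size → marital status stability → leisure time) and also causes television hours (social network size → number of close friends → television hours); it is a common cause of both.
Each of the other candidates lacks a causal path to at least one of leisure time and television hours, so they do not confound the relationship.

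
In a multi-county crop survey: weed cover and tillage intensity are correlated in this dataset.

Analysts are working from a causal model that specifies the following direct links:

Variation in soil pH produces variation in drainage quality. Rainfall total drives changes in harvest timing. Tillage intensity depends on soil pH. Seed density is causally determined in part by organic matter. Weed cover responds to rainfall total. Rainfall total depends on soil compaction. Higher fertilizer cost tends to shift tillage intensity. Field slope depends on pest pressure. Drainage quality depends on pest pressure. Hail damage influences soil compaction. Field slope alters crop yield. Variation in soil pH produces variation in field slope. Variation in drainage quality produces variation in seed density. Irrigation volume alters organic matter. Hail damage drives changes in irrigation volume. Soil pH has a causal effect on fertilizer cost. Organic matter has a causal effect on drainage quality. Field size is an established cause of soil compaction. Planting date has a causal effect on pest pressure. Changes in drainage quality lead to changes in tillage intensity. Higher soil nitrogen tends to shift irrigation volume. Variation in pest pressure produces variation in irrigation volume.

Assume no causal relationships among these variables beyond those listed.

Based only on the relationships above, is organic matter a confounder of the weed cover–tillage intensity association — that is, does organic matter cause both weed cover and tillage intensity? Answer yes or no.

no

Organic matter has no stated causal path to weed cover. A confounder must cause both variables, so organic matter does not qualify.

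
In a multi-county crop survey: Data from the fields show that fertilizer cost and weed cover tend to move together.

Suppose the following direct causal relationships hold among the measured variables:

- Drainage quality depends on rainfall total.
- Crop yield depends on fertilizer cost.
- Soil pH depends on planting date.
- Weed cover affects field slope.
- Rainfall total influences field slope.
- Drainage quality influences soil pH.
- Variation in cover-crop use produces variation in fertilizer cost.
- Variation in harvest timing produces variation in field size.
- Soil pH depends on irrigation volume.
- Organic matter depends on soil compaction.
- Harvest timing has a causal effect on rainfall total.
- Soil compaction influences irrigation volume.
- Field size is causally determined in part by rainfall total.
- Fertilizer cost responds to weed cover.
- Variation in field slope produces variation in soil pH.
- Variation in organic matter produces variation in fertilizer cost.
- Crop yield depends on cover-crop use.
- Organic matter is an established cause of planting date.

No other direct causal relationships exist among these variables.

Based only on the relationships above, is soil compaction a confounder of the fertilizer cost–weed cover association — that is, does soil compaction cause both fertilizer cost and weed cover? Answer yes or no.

Soil compaction has no stated causal path to weed cover. A confounder must cause both variables, so soil compaction does not qualify.

no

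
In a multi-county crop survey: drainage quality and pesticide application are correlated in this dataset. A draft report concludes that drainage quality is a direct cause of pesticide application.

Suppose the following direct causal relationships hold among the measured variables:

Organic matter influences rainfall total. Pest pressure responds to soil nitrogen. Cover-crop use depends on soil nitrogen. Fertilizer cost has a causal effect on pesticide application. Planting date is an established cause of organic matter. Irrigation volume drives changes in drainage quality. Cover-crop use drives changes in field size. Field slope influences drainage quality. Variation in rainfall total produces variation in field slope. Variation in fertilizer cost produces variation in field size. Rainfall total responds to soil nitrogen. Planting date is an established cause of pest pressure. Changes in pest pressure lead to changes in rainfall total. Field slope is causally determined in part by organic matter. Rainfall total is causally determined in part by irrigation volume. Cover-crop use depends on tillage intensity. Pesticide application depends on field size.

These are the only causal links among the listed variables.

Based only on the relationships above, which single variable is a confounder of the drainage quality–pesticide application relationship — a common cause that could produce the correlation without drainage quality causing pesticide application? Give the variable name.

Soil nitrogen has a causal path to drainage quality (soil nitrogen → rainfall total → field slope → drainage quality) and a separate causal path to pesticide application (soil nitrogen → cover-crop use → field size → pesticide application), so it is a common cause of both.
No stated relationship gives drainage quality a causal route to pesticide application, so the correlation is explained by the shared upstream cause rather than a direct effect.

soil nitrogen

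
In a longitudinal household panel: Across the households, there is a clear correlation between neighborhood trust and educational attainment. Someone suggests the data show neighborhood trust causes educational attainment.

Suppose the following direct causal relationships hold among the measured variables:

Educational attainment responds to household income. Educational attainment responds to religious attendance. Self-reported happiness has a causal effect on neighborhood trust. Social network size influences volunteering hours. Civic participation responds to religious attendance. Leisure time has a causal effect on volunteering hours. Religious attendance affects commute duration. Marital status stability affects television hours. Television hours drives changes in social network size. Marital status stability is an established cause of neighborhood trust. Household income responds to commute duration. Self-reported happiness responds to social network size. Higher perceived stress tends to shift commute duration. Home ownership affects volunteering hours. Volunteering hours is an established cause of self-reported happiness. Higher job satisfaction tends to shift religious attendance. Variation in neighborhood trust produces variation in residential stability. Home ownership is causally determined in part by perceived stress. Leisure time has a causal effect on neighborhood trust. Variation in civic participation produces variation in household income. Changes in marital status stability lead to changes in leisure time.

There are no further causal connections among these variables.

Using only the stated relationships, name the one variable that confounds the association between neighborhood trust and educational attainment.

perceived stress

Perceived stress has a causal path to neighborhood trust (perceived stress → home ownership → volunteering hours → self-reported happiness → neighborhood trust) and a separate causal path to educational attainment (perceived stress → commute duration → household income → educational attainment), so it is a common cause of both.
No stated relationship gives neighborhood trust a causal route to educational attainment, so the correlation is explained by the shared upstream cause rather than a direct effect.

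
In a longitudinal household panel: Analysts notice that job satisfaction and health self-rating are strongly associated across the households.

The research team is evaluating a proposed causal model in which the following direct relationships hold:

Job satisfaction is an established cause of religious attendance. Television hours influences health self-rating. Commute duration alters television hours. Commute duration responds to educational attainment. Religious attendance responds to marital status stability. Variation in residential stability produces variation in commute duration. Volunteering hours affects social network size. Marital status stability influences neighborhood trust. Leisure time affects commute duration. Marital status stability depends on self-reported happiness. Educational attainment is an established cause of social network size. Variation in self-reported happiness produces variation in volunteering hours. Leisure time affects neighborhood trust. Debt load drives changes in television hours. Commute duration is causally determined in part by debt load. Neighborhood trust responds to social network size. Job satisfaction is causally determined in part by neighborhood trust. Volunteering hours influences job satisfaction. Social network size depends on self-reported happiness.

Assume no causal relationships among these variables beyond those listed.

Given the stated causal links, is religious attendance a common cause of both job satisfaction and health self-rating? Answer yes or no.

no

Religious attendance has no stated causal path to either job satisfaction or health self-rating. A confounder must cause both variables, so religious attendance does not qualify.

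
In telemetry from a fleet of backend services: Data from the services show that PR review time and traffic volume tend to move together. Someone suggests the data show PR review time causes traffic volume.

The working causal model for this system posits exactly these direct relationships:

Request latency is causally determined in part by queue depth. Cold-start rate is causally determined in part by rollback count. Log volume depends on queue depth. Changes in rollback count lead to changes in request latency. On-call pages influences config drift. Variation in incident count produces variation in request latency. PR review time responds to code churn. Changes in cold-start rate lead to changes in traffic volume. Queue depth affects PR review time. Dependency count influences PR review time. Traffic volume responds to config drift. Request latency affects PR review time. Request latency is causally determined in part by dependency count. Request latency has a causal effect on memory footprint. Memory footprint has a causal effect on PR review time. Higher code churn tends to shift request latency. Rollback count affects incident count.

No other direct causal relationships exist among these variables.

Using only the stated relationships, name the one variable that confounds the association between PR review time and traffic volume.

rollback count

Rollback count has a causal path to PR review time (rollback count → request latency → PR review time) and a separate causal path to traffic volume (rollback count → cold-start rate → traffic volume), so it is a common cause of both.
No stated relationship gives PR review time a causal route to traffic volume, so the correlation is explained by the shared upstream cause rather than a direct effect.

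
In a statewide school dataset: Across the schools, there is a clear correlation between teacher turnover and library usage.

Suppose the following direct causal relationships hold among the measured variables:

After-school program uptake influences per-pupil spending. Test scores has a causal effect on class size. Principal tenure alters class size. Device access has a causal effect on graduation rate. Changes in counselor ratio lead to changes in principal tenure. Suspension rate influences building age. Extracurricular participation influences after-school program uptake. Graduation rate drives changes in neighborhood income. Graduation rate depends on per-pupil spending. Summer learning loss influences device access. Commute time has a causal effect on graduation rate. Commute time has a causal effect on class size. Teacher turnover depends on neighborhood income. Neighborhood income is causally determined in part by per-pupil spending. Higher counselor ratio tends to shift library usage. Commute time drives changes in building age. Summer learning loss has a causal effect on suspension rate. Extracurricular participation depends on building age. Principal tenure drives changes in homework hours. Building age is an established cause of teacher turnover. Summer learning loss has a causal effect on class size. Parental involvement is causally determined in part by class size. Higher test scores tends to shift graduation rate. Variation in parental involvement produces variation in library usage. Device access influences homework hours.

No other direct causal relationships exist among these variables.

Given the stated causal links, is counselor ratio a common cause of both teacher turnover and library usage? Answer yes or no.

Counselor ratio has no stated causal path to teacher turnover. A confounder must cause both variables, so counselor ratio does not qualify.

no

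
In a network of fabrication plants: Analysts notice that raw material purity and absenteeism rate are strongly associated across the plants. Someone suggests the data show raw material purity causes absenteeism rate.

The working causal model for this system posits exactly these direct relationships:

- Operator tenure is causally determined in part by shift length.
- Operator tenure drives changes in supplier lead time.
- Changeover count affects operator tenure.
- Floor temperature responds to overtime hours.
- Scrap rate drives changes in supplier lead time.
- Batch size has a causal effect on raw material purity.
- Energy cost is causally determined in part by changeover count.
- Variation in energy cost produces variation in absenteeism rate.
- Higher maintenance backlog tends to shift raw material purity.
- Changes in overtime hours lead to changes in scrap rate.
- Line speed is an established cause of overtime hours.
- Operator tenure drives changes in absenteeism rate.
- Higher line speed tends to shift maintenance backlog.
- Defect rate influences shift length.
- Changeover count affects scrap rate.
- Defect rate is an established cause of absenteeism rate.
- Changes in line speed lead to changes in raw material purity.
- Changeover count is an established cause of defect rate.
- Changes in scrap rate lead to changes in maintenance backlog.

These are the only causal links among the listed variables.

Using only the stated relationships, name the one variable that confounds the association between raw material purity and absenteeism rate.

Changeover count has a causal path to raw material purity (changeover count → scrap rate → maintenance backlog → raw material purity) and a separate causal path to absenteeism rate (changeover count → operator tenure → absenteeism rate), so it is a common cause of both.
No stated relationship gives raw material purity a causal route to absenteeism rate, so the correlation is explained by the shared upstream cause rather than a direct effect.

changeover count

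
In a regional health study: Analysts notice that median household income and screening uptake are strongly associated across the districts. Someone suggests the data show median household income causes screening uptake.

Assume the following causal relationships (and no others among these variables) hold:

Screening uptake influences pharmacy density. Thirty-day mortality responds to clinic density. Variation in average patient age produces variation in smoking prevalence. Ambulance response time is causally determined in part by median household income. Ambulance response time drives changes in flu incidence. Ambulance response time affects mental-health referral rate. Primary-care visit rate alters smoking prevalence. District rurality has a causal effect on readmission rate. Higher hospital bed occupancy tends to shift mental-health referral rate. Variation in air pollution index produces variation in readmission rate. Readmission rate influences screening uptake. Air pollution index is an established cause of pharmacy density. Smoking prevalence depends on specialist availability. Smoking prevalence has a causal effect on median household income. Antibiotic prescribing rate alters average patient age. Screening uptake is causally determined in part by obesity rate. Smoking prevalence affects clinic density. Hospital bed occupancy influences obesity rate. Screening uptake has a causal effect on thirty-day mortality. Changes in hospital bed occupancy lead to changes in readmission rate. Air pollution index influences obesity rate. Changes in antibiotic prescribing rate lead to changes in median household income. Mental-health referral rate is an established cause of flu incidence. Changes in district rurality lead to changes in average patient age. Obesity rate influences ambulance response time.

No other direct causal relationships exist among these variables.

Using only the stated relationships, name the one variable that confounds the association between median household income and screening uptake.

District rurality has a causal path to median household income (district rurality → average patient age → smoking prevalence → median household income) and a separate causal path to screening uptake (district rurality → readmission rate → screening uptake), so it is a common cause of both.
No stated relationship gives median household income a causal route to screening uptake, so the correlation is explained by the shared upstream cause rather than a direct effect.

district rurality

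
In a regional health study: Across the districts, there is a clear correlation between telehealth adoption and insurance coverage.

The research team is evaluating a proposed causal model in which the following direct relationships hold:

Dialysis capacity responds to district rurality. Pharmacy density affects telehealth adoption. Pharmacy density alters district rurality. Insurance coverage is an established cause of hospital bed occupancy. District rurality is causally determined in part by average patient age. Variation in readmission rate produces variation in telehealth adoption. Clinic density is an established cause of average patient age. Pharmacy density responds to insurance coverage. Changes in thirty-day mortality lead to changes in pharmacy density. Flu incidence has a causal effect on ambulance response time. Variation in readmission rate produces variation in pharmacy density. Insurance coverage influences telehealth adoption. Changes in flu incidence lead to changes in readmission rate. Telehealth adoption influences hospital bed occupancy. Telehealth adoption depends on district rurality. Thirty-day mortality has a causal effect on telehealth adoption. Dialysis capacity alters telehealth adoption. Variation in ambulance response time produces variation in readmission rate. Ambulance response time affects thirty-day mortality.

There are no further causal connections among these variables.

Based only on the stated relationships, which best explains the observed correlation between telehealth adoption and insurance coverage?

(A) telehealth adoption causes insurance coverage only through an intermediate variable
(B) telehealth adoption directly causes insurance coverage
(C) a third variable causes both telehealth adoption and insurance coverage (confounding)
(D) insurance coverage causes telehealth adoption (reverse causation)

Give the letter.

D

The stated link runs insurance coverage → telehealth adoption; telehealth adoption has no causal path to insurance coverage. No variable causes both, so confounding is ruled out. The correlation reflects reverse causation.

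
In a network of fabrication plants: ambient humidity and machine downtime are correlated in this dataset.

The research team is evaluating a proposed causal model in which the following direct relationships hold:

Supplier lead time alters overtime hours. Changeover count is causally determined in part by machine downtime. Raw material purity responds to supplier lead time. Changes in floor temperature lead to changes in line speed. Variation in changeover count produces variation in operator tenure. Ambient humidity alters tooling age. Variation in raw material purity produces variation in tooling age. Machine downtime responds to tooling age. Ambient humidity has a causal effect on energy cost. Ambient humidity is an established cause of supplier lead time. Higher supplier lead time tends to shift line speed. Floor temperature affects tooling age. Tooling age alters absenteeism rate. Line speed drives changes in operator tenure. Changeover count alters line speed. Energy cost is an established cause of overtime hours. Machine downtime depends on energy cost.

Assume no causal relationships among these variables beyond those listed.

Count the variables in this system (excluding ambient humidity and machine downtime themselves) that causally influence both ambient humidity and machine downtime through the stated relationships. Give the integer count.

No listed variable has a causal path to both ambient humidity and machine downtime, so there are no common causes.

0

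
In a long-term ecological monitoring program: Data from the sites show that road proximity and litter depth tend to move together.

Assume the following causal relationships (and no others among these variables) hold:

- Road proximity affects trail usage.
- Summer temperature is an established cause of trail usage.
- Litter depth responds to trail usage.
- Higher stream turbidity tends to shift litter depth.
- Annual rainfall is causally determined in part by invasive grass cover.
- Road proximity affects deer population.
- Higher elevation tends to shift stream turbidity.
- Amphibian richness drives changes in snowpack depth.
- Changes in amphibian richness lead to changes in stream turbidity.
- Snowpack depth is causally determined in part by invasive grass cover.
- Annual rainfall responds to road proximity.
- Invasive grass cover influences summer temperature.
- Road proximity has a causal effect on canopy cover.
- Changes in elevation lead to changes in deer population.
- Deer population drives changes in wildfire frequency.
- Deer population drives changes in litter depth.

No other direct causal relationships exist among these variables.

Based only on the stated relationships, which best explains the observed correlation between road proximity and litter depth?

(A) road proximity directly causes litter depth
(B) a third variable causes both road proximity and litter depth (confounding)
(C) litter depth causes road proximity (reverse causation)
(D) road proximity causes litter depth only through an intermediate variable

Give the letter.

Road proximity reaches litter depth through road proximity → deer population → litter depth — an indirect causal chain with no direct road proximity → litter depth link. No variable causes both road proximity and litter depth, so confounding is ruled out; the effect is mediated.

D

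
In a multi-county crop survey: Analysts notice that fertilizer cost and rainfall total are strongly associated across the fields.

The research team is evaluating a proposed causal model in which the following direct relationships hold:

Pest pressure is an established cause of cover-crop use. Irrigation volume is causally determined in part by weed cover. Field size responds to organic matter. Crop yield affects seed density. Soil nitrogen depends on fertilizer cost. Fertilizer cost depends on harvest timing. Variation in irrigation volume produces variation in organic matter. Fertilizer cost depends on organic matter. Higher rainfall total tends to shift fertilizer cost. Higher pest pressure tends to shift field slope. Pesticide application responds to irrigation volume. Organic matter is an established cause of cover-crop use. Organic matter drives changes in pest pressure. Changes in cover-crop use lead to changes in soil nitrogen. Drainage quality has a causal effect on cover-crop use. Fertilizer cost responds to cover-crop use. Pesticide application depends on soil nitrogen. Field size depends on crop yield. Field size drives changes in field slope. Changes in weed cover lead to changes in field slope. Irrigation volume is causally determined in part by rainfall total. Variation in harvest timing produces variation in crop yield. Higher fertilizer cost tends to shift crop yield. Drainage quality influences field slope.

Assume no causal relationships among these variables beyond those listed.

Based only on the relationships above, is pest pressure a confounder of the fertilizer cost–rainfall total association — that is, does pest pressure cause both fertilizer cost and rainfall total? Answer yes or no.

no

Pest pressure has no stated causal path to rainfall total. A confounder must cause both variables, so pest pressure does not qualify.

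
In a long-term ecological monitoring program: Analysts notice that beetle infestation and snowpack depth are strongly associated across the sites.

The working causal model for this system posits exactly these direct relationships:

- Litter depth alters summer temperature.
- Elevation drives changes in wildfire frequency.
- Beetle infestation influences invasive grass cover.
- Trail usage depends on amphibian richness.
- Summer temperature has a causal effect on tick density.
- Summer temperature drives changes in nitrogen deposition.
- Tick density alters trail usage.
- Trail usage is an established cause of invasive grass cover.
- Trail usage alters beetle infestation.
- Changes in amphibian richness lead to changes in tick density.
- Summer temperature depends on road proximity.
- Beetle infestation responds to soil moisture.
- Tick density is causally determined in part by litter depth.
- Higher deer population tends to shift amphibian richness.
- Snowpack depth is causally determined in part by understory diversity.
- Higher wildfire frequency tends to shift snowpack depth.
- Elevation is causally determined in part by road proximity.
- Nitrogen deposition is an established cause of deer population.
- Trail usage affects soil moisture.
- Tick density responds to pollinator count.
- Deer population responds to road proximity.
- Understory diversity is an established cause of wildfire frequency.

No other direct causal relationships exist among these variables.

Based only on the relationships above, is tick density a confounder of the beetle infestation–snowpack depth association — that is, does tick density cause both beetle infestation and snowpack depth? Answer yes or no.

Tick density has no stated causal path to snowpack depth. A confounder must cause both variables, so tick density does not qualify.

no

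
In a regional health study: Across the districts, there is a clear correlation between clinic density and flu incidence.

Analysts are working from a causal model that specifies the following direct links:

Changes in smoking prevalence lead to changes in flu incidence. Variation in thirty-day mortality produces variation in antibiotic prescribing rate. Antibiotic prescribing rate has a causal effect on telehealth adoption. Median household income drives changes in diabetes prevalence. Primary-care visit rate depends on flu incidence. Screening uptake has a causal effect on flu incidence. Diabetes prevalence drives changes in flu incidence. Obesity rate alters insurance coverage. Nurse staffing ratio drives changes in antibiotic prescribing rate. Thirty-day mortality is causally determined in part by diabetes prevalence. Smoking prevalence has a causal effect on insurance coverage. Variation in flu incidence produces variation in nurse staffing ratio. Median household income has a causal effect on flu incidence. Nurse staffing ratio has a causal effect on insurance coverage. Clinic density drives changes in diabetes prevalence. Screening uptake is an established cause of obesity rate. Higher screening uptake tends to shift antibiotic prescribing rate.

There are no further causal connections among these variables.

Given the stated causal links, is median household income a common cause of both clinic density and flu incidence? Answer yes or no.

no

Median household income has no stated causal path to clinic density. A confounder must cause both variables, so median household income does not qualify.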